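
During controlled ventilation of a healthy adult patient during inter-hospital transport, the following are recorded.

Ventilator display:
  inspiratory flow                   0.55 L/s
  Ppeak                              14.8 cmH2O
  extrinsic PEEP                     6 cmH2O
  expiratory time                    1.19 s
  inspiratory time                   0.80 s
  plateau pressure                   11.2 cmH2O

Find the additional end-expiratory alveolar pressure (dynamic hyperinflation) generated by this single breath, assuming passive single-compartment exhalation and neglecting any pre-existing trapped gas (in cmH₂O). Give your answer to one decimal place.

Vt = flow × Ti = 0.55 L/s × 0.80 s × 1000 mL/L = 440.0 mL.
R = (PIP − Pplat)/V̇ = (14.8 − 11.2) / 0.55 = 3.6/0.55 = 6.545 cmH2O·s/L.
C = Vt/(Pplat − PEEP) = 440.0 / (11.2 − 6) = 440.0/5.2 = 84.615 mL/cmH2O.
τ = R × C = 6.545 × 0.08462 L/cmH2O = 0.5538 s.
Fraction remaining = e^(−Te/τ) = e^(−1.19/0.5538) = 0.1166; trapped volume = 440.0 × 0.1166 = 51.304 mL.
Additional alveolar pressure from trapping ≈ V_trapped / C = 51.304 / 84.615 = 0.6063 cmH2O.

0.6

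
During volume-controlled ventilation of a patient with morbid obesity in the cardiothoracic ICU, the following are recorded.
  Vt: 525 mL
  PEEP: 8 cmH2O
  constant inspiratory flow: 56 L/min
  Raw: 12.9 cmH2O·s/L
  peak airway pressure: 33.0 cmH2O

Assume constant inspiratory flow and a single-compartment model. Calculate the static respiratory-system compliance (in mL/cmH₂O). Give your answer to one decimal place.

40.5

Flow: 56 L/min ÷ 60 = 0.9333 L/s.
Equation of motion (constant flow): PIP = Vt/C + R·V̇ + PEEP.
Vt/C = PIP − R·V̇ − PEEP = 33.0 − 12.9×0.9333 − 8 = 33.0 − 12.04 − 8 = 12.96 cmH2O.
C = Vt / 12.96 = 525 / 12.96 = 40.509 mL/cmH2O.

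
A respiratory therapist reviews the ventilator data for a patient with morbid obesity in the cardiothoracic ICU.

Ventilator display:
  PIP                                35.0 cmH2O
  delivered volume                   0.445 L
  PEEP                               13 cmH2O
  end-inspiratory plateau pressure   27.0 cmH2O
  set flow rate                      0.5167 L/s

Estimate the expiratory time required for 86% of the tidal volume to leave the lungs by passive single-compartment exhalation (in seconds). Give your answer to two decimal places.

R = (PIP − Pplat)/V̇ = (35.0 − 27.0) / 0.5167 = 8.0/0.5167 = 15.483 cmH2O·s/L.
C = Vt/(Pplat − PEEP) = 445.0 / (27.0 − 13) = 445.0/14.0 = 31.786 mL/cmH2O.
τ = R × C = 15.483 × 0.03179 L/cmH2O = 0.4922 s.
t = −τ·ln(1 − 0.86) = −0.4922·ln(0.14) = 0.9677 s.

0.97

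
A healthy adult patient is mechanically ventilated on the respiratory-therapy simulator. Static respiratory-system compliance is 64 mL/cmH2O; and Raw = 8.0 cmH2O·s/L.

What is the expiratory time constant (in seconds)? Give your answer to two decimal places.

0.51

τ = R × C = 8.0 × 64 mL/cmH2O = 8.0 × 0.064 L/cmH2O = 0.512 s.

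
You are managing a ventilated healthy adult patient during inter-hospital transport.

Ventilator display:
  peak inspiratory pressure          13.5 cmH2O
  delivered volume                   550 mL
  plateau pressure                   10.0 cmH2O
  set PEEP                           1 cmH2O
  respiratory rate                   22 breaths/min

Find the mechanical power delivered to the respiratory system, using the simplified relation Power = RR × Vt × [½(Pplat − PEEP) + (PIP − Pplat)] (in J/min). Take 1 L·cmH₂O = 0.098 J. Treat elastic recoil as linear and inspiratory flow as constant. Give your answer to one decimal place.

9.5

Per-breath work = Vt × [½(Pplat−PEEP) + (PIP−Pplat)] = 0.550 × [0.5×9.0 + 3.5] = 0.550 × 8.0 = 4.4 L·cmH2O.
Power = 22 × 4.4 = 96.8 L·cmH2O/min.
× 0.098 J/(L·cmH2O) → 9.486 J/min.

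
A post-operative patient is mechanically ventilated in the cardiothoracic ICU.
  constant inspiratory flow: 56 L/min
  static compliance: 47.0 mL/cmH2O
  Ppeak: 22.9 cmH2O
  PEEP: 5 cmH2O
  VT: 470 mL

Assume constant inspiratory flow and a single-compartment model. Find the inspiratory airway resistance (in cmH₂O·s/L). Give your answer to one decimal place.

8.5

Flow: 56 L/min ÷ 60 = 0.9333 L/s.
Equation of motion (constant flow): PIP = Vt/C + R·V̇ + PEEP.
R·V̇ = PIP − Vt/C − PEEP = 22.9 − 470/47.0 − 5 = 22.9 − 10.0 − 5 = 7.9 cmH2O.
R = 7.9 / 0.9333 = 8.465 cmH2O·s/L.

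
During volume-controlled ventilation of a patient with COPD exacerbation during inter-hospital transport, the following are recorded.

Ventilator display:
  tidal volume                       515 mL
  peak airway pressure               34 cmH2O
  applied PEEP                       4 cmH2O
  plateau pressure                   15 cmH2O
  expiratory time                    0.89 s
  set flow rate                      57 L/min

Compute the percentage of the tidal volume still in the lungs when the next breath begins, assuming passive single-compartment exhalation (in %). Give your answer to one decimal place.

Flow: 57 L/min ÷ 60 = 0.95 L/s.
R = (PIP − Pplat)/V̇ = (34 − 15) / 0.95 = 19.0/0.95 = 20.0 cmH2O·s/L.
C = Vt/(Pplat − PEEP) = 515.0 / (15 − 4) = 515.0/11.0 = 46.818 mL/cmH2O.
τ = R × C = 20.0 × 0.04682 L/cmH2O = 0.9364 s.
Fraction remaining at end-expiration = e^(−Te/τ) = e^(−0.89/0.9364) = 0.3866 → 38.66%.

38.7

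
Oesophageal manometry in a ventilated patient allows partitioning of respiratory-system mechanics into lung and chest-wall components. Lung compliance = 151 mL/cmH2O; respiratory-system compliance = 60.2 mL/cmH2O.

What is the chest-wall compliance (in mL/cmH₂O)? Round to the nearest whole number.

100

1/Ccw = 1/Crs − 1/CL.
1/Ccw = 1/60.2 − 1/151 = 0.009989.
Ccw = 100.11 mL/cmH2O.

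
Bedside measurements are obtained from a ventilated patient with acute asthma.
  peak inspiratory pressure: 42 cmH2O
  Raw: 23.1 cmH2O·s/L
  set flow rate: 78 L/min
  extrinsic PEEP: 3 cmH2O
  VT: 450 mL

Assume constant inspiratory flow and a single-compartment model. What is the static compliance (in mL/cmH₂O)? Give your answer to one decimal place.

50.2

Flow: 78 L/min ÷ 60 = 1.3 L/s.
Equation of motion (constant flow): PIP = Vt/C + R·V̇ + PEEP.
Vt/C = PIP − R·V̇ − PEEP = 42 − 23.1×1.3 − 3 = 42 − 30.03 − 3 = 8.97 cmH2O.
C = Vt / 8.97 = 450 / 8.97 = 50.167 mL/cmH2O.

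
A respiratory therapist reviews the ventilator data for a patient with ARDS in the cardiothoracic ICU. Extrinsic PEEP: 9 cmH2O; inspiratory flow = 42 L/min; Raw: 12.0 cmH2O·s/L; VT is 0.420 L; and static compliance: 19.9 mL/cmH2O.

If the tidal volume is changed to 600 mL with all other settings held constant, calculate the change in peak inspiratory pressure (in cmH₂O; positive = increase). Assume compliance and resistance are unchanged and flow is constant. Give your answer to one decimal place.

9.0

PIP = Vt/C + R·V̇ + PEEP (constant-flow equation of motion).
Only the elastic term changes: ΔPIP = ΔVt / C = (600 − 420) / 19.9 = 9.045 cmH2O.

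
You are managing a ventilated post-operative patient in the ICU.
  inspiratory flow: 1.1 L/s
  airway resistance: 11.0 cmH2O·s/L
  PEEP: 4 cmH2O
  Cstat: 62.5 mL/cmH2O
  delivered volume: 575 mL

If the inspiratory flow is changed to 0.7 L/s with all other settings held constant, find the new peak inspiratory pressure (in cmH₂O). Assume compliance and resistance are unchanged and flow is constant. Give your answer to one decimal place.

PIP = Vt/C + R·V̇ + PEEP (constant-flow equation of motion).
Only the resistive term changes: ΔPIP = R × ΔV̇ = 11.0 × (0.7 − 1.1) = 11.0 × -0.4 = -4.4 cmH2O.
Original PIP = 575/62.5 + 11.0×1.1 + 4 = 25.3 cmH2O; new PIP = 25.3 + (-4.4) = 20.9 cmH2O.

20.9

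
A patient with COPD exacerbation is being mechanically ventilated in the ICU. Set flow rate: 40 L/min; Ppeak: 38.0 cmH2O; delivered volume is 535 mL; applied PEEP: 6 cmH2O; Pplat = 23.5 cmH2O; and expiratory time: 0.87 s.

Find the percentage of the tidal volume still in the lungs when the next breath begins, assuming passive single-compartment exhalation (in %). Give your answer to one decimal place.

Flow: 40 L/min ÷ 60 = 0.6667 L/s.
R = (PIP − Pplat)/V̇ = (38.0 − 23.5) / 0.6667 = 14.5/0.6667 = 21.749 cmH2O·s/L.
C = Vt/(Pplat − PEEP) = 535.0 / (23.5 − 6) = 535.0/17.5 = 30.571 mL/cmH2O.
τ = R × C = 21.749 × 0.03057 L/cmH2O = 0.6649 s.
Fraction remaining at end-expiration = e^(−Te/τ) = e^(−0.87/0.6649) = 0.2702 → 27.02%.

27.0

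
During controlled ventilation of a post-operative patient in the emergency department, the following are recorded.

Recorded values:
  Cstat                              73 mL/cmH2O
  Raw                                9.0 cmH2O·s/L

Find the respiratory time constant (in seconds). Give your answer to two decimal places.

0.66

τ = R × C = 9.0 × 73 mL/cmH2O = 9.0 × 0.073 L/cmH2O = 0.657 s.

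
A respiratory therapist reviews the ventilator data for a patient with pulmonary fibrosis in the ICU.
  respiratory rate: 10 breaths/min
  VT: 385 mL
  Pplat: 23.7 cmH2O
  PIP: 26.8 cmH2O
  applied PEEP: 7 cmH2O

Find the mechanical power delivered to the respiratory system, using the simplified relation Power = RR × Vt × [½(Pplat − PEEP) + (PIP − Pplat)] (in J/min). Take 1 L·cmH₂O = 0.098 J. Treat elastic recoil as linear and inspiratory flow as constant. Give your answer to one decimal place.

4.3

Per-breath work = Vt × [½(Pplat−PEEP) + (PIP−Pplat)] = 0.385 × [0.5×16.7 + 3.1] = 0.385 × 11.45 = 4.408 L·cmH2O.
Power = 10 × 4.408 = 44.08 L·cmH2O/min.
× 0.098 J/(L·cmH2O) → 4.32 J/min.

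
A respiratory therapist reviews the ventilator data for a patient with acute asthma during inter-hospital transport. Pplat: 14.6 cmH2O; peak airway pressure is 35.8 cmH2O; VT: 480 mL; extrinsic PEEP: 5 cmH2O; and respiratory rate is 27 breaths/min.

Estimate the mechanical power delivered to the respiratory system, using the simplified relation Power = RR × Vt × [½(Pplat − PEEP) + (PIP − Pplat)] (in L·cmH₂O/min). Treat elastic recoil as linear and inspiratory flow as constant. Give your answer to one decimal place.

Per-breath work = Vt × [½(Pplat−PEEP) + (PIP−Pplat)] = 0.480 × [0.5×9.6 + 21.2] = 0.480 × 26.0 = 12.48 L·cmH2O.
Power = 27 × 12.48 = 336.96 L·cmH2O/min.

337.0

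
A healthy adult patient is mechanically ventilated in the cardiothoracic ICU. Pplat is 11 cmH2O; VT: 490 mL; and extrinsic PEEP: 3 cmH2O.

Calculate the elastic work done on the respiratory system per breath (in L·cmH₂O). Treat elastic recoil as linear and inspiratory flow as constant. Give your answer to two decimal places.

1.96

Elastic work ≈ ½ × (Pplat − PEEP) × Vt = 0.5 × (11 − 3) × 0.490 L = 0.5 × 8.0 × 0.490 = 1.96 L·cmH2O.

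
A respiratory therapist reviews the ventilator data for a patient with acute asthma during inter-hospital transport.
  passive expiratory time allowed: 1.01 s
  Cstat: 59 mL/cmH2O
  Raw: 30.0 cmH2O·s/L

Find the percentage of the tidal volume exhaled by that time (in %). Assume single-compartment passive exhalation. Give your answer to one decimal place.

τ = R × C = 30.0 × 59 mL/cmH2O = 30.0 × 0.059 L/cmH2O = 1.77 s.
Passive exhalation: V(t)/V₀ = e^(−t/τ) = e^(−1.01/1.77) = 0.5652.
Fraction exhaled = 1 − 0.5652 = 0.4348 → 43.48%.

43.5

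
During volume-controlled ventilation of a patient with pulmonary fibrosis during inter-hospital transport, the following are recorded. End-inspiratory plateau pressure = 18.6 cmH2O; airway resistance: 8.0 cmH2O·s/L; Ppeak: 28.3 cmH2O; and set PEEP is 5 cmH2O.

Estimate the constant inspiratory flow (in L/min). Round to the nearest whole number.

flow = (PIP − Pplat) / Raw = (28.3 − 18.6) / 8.0 = 1.213 L/s × 60 = 72.78 L/min.

73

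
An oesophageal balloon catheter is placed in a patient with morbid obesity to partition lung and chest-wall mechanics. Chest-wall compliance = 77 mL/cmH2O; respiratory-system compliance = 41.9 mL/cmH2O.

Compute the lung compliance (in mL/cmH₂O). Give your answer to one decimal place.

1/CL = 1/Crs − 1/Ccw.
1/CL = 1/41.9 − 1/77 = 0.01088.
CL = 91.912 mL/cmH2O.

91.9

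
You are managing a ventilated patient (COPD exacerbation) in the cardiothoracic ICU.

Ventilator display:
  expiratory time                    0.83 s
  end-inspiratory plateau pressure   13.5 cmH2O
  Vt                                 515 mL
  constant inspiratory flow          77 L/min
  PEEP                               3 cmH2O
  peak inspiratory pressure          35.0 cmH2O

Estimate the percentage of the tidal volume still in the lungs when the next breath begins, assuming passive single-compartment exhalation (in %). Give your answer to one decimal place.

36.4

Flow: 77 L/min ÷ 60 = 1.2833 L/s.
R = (PIP − Pplat)/V̇ = (35.0 − 13.5) / 1.2833 = 21.5/1.2833 = 16.754 cmH2O·s/L.
C = Vt/(Pplat − PEEP) = 515.0 / (13.5 − 3) = 515.0/10.5 = 49.048 mL/cmH2O.
τ = R × C = 16.754 × 0.04905 L/cmH2O = 0.8218 s.
Fraction remaining at end-expiration = e^(−Te/τ) = e^(−0.83/0.8218) = 0.3642 → 36.42%.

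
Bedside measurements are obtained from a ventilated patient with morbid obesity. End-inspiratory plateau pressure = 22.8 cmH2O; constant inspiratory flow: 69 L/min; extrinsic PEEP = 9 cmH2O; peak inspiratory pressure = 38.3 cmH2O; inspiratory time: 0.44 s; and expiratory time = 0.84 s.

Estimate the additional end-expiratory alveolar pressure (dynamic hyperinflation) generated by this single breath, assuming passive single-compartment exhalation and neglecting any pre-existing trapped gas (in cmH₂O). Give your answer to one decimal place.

2.5

Flow: 69 L/min ÷ 60 = 1.15 L/s.
Vt = flow × Ti = 1.15 L/s × 0.44 s × 1000 mL/L = 506.0 mL.
R = (PIP − Pplat)/V̇ = (38.3 − 22.8) / 1.15 = 15.5/1.15 = 13.478 cmH2O·s/L.
C = Vt/(Pplat − PEEP) = 506.0 / (22.8 − 9) = 506.0/13.8 = 36.667 mL/cmH2O.
τ = R × C = 13.478 × 0.03667 L/cmH2O = 0.4942 s.
Fraction remaining = e^(−Te/τ) = e^(−0.84/0.4942) = 0.1827; trapped volume = 506.0 × 0.1827 = 92.446 mL.
Additional alveolar pressure from trapping ≈ V_trapped / C = 92.446 / 36.667 = 2.521 cmH2O.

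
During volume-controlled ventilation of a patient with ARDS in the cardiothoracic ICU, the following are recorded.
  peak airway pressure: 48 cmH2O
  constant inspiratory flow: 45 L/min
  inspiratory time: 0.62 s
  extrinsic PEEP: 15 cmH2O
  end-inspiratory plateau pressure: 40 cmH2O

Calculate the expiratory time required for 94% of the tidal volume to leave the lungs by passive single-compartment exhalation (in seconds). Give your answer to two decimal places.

0.56

Flow: 45 L/min ÷ 60 = 0.75 L/s.
Vt = flow × Ti = 0.75 L/s × 0.62 s × 1000 mL/L = 465.0 mL.
R = (PIP − Pplat)/V̇ = (48 − 40) / 0.75 = 8.0/0.75 = 10.667 cmH2O·s/L.
C = Vt/(Pplat − PEEP) = 465.0 / (40 − 15) = 465.0/25.0 = 18.6 mL/cmH2O.
τ = R × C = 10.667 × 0.0186 L/cmH2O = 0.1984 s.
t = −τ·ln(1 − 0.94) = −0.1984·ln(0.06) = 0.5582 s.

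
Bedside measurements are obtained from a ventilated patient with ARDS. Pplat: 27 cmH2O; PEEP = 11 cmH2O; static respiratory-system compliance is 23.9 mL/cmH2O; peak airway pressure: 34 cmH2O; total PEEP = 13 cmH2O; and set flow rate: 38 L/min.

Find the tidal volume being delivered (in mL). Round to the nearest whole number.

End-expiratory occlusion gives total PEEP = 13 cmH2O (intrinsic PEEP = 13 − 11 = 2). Use total PEEP for the elastic gradient.
Vt = Cstat × (Pplat − PEEPtotal) = 23.9 × (27 − 13) = 23.9 × 14.0 = 334.6 mL.

335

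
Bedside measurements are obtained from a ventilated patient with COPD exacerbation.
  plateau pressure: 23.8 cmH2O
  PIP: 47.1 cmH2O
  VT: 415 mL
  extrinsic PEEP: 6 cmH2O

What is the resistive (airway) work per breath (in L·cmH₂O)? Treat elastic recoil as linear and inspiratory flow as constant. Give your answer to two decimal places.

9.67

With constant inspiratory flow the resistive pressure is constant at PIP − Pplat = 47.1 − 23.8 = 23.3 cmH2O, so resistive work = 23.3 × 0.415 = 9.67 L·cmH2O.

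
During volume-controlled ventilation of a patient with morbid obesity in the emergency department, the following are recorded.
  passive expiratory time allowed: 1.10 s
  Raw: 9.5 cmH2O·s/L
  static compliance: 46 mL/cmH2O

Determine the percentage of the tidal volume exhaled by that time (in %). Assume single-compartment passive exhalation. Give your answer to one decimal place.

91.9

τ = R × C = 9.5 × 46 mL/cmH2O = 9.5 × 0.046 L/cmH2O = 0.437 s.
Passive exhalation: V(t)/V₀ = e^(−t/τ) = e^(−1.10/0.437) = 0.08069.
Fraction exhaled = 1 − 0.08069 = 0.9193 → 91.93%.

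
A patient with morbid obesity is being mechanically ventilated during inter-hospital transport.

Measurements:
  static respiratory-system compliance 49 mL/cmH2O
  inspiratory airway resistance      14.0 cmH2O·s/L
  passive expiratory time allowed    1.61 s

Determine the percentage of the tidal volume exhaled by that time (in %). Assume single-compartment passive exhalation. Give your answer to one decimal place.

90.4

τ = R × C = 14.0 × 49 mL/cmH2O = 14.0 × 0.049 L/cmH2O = 0.686 s.
Passive exhalation: V(t)/V₀ = e^(−t/τ) = e^(−1.61/0.686) = 0.09566.
Fraction exhaled = 1 − 0.09566 = 0.9043 → 90.43%.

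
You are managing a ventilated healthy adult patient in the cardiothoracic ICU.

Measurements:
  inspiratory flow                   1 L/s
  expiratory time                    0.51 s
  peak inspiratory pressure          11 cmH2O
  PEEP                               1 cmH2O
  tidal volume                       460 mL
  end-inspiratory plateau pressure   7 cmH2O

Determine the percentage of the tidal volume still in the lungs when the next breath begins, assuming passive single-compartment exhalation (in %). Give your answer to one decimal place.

19.0

R = (PIP − Pplat)/V̇ = (11 − 7) / 1 = 4.0/1 = 4.0 cmH2O·s/L.
C = Vt/(Pplat − PEEP) = 460.0 / (7 − 1) = 460.0/6.0 = 76.667 mL/cmH2O.
τ = R × C = 4.0 × 0.07667 L/cmH2O = 0.3067 s.
Fraction remaining at end-expiration = e^(−Te/τ) = e^(−0.51/0.3067) = 0.1896 → 18.96%.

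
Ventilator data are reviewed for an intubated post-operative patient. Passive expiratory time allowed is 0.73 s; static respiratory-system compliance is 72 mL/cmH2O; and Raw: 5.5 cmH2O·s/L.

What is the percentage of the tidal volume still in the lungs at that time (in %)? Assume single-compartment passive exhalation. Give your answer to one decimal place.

τ = R × C = 5.5 × 72 mL/cmH2O = 5.5 × 0.072 L/cmH2O = 0.396 s.
Passive exhalation: V(t)/V₀ = e^(−t/τ) = e^(−0.73/0.396) = 0.1583.
Fraction remaining = 0.1583 → 15.83%.

15.8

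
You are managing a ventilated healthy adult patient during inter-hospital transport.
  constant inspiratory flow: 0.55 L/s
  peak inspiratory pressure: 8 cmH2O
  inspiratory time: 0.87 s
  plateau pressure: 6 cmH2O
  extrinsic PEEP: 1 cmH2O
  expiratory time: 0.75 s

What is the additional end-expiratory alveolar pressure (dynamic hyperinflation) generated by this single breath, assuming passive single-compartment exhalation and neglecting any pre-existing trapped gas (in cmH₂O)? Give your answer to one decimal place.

Vt = flow × Ti = 0.55 L/s × 0.87 s × 1000 mL/L = 478.5 mL.
R = (PIP − Pplat)/V̇ = (8 − 6) / 0.55 = 2.0/0.55 = 3.636 cmH2O·s/L.
C = Vt/(Pplat − PEEP) = 478.5 / (6 − 1) = 478.5/5.0 = 95.7 mL/cmH2O.
τ = R × C = 3.636 × 0.0957 L/cmH2O = 0.348 s.
Fraction remaining = e^(−Te/τ) = e^(−0.75/0.348) = 0.1159; trapped volume = 478.5 × 0.1159 = 55.458 mL.
Additional alveolar pressure from trapping ≈ V_trapped / C = 55.458 / 95.7 = 0.5795 cmH2O.

0.6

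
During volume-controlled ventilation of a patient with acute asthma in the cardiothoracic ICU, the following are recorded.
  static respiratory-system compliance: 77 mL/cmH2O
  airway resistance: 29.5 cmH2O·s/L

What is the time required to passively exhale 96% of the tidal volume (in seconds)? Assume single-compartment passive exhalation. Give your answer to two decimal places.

τ = R × C = 29.5 × 77 mL/cmH2O = 29.5 × 0.077 L/cmH2O = 2.272 s.
Exhaled fraction f = 1 − e^(−t/τ) → t = −τ·ln(1 − f) = −2.272·ln(0.04) = 7.313 s.

7.31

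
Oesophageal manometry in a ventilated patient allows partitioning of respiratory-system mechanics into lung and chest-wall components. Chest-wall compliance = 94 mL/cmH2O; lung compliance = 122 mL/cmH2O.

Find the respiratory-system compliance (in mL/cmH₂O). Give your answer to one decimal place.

53.1

Lung and chest wall are elastances in series: 1/Crs = 1/CL + 1/Ccw.
1/Crs = 1/122 + 1/94 = 0.01884.
Crs = 53.079 mL/cmH2O.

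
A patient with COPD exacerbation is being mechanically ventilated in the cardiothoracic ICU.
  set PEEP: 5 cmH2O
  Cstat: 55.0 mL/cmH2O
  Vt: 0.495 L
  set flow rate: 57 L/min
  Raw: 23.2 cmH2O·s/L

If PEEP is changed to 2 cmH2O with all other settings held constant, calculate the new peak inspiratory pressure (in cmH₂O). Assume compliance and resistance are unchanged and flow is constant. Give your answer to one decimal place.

Flow: 57 L/min ÷ 60 = 0.95 L/s.
PIP = Vt/C + R·V̇ + PEEP (constant-flow equation of motion).
Only the baseline term changes: ΔPIP = ΔPEEP = 2 − 5 = -3.0 cmH2O.
Original PIP = 495/55.0 + 23.2×0.95 + 5 = 36.04 cmH2O; new PIP = 36.04 + (-3.0) = 33.04 cmH2O.

33.0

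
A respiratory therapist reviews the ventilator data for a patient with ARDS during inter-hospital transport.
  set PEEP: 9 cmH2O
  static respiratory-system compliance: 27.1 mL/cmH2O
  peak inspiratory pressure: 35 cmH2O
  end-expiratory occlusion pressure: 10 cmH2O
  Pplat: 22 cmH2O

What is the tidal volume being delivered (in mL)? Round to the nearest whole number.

325

End-expiratory occlusion gives total PEEP = 10 cmH2O (intrinsic PEEP = 10 − 9 = 1). Use total PEEP for the elastic gradient.
Vt = Cstat × (Pplat − PEEPtotal) = 27.1 × (22 − 10) = 27.1 × 12.0 = 325.2 mL.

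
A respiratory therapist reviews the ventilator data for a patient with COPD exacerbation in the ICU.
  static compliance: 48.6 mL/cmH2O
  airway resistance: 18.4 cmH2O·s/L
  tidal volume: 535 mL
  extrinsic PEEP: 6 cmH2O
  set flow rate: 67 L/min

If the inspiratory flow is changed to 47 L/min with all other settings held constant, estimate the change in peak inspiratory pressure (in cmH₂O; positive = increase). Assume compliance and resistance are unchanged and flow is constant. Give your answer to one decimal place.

Flow: 67 L/min ÷ 60 = 1.1167 L/s.
New flow: 47 L/min ÷ 60 = 0.7833 L/s.
PIP = Vt/C + R·V̇ + PEEP (constant-flow equation of motion).
Only the resistive term changes: ΔPIP = R × ΔV̇ = 18.4 × (0.7833 − 1.1167) = 18.4 × -0.3334 = -6.135 cmH2O.

-6.1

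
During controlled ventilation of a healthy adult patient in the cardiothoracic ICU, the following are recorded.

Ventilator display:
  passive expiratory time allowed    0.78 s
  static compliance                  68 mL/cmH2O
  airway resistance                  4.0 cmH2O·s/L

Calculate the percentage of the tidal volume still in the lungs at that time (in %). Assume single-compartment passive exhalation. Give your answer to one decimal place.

τ = R × C = 4.0 × 68 mL/cmH2O = 4.0 × 0.068 L/cmH2O = 0.272 s.
Passive exhalation: V(t)/V₀ = e^(−t/τ) = e^(−0.78/0.272) = 0.05683.
Fraction remaining = 0.05683 → 5.683%.

5.7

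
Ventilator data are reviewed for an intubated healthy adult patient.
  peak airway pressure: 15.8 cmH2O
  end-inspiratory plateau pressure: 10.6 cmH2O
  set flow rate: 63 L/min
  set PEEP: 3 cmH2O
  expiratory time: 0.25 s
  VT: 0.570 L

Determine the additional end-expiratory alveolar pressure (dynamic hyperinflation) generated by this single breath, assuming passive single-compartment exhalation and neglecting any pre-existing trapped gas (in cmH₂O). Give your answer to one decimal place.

3.9

Flow: 63 L/min ÷ 60 = 1.05 L/s.
R = (PIP − Pplat)/V̇ = (15.8 − 10.6) / 1.05 = 5.2/1.05 = 4.952 cmH2O·s/L.
C = Vt/(Pplat − PEEP) = 570.0 / (10.6 − 3) = 570.0/7.6 = 75.0 mL/cmH2O.
τ = R × C = 4.952 × 0.075 L/cmH2O = 0.3714 s.
Fraction remaining = e^(−Te/τ) = e^(−0.25/0.3714) = 0.5101; trapped volume = 570.0 × 0.5101 = 290.76 mL.
Additional alveolar pressure from trapping ≈ V_trapped / C = 290.76 / 75.0 = 3.877 cmH2O.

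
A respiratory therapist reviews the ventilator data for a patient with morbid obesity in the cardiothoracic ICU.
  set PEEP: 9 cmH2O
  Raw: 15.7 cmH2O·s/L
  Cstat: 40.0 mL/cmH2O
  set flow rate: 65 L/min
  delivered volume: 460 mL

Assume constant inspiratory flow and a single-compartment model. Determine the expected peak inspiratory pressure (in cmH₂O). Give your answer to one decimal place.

Flow: 65 L/min ÷ 60 = 1.0833 L/s.
Equation of motion (constant flow): PIP = Vt/C + R·V̇ + PEEP.
PIP = 460/40.0 + 15.7×1.0833 + 9 = 11.5 + 17.008 + 9 = 37.508 cmH2O.

37.5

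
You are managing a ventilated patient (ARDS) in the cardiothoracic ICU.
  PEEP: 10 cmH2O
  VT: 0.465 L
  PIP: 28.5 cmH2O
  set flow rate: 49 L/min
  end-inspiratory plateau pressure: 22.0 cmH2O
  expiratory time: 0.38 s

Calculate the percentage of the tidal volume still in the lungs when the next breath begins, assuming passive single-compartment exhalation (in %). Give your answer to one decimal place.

Flow: 49 L/min ÷ 60 = 0.8167 L/s.
R = (PIP − Pplat)/V̇ = (28.5 − 22.0) / 0.8167 = 6.5/0.8167 = 7.959 cmH2O·s/L.
C = Vt/(Pplat − PEEP) = 465.0 / (22.0 − 10) = 465.0/12.0 = 38.75 mL/cmH2O.
τ = R × C = 7.959 × 0.03875 L/cmH2O = 0.3084 s.
Fraction remaining at end-expiration = e^(−Te/τ) = e^(−0.38/0.3084) = 0.2917 → 29.17%.

29.2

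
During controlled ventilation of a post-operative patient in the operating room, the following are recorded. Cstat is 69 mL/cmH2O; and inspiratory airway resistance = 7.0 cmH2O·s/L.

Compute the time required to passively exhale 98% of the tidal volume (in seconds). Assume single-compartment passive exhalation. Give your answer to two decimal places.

1.89

τ = R × C = 7.0 × 69 mL/cmH2O = 7.0 × 0.069 L/cmH2O = 0.483 s.
Exhaled fraction f = 1 − e^(−t/τ) → t = −τ·ln(1 − f) = −0.483·ln(0.02) = 1.89 s.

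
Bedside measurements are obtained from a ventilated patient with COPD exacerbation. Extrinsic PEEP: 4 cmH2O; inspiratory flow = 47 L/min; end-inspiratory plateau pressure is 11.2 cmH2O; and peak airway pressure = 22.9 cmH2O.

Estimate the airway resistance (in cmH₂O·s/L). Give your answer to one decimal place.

14.9

Flow: 47 L/min ÷ 60 = 0.7833 L/s.
Raw = (PIP − Pplat) / flow = (22.9 − 11.2) / 0.7833 = 11.7 / 0.7833 = 14.937 cmH2O·s/L.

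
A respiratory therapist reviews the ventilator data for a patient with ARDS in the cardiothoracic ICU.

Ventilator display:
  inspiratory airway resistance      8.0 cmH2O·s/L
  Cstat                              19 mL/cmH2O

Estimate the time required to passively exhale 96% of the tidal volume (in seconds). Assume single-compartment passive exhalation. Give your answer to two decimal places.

τ = R × C = 8.0 × 19 mL/cmH2O = 8.0 × 0.019 L/cmH2O = 0.152 s.
Exhaled fraction f = 1 − e^(−t/τ) → t = −τ·ln(1 − f) = −0.152·ln(0.04) = 0.4893 s.

0.49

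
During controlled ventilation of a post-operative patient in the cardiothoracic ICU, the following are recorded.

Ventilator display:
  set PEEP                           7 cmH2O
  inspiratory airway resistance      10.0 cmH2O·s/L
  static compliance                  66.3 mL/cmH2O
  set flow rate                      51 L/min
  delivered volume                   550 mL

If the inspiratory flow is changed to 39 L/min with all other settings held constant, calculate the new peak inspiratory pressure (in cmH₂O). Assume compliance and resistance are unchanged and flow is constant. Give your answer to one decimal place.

Flow: 51 L/min ÷ 60 = 0.85 L/s.
New flow: 39 L/min ÷ 60 = 0.65 L/s.
PIP = Vt/C + R·V̇ + PEEP (constant-flow equation of motion).
Only the resistive term changes: ΔPIP = R × ΔV̇ = 10.0 × (0.65 − 0.85) = 10.0 × -0.2 = -2.0 cmH2O.
Original PIP = 550/66.3 + 10.0×0.85 + 7 = 23.796 cmH2O; new PIP = 23.796 + (-2.0) = 21.796 cmH2O.

21.8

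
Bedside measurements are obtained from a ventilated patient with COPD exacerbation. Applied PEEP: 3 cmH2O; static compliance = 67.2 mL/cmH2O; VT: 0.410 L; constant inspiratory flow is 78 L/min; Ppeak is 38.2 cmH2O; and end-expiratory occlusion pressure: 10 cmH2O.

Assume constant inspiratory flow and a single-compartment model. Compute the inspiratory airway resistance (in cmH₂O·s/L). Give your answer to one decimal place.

Flow: 78 L/min ÷ 60 = 1.3 L/s.
Total PEEP = 10 cmH2O (set 3 + intrinsic 7); this is the baseline alveolar pressure.
Equation of motion (constant flow): PIP = Vt/C + R·V̇ + PEEP.
R·V̇ = PIP − Vt/C − PEEP = 38.2 − 410/67.2 − 10 = 38.2 − 6.101 − 10 = 22.099 cmH2O.
R = 22.099 / 1.3 = 16.999 cmH2O·s/L.

17.0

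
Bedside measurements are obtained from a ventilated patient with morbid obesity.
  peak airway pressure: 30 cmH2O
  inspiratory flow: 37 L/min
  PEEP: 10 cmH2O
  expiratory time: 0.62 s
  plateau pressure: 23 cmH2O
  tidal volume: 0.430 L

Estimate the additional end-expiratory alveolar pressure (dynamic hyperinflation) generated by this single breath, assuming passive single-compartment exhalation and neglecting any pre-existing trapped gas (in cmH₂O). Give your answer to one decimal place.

2.5

Flow: 37 L/min ÷ 60 = 0.6167 L/s.
R = (PIP − Pplat)/V̇ = (30 − 23) / 0.6167 = 7.0/0.6167 = 11.351 cmH2O·s/L.
C = Vt/(Pplat − PEEP) = 430.0 / (23 − 10) = 430.0/13.0 = 33.077 mL/cmH2O.
τ = R × C = 11.351 × 0.03308 L/cmH2O = 0.3755 s.
Fraction remaining = e^(−Te/τ) = e^(−0.62/0.3755) = 0.1918; trapped volume = 430.0 × 0.1918 = 82.474 mL.
Additional alveolar pressure from trapping ≈ V_trapped / C = 82.474 / 33.077 = 2.493 cmH2O.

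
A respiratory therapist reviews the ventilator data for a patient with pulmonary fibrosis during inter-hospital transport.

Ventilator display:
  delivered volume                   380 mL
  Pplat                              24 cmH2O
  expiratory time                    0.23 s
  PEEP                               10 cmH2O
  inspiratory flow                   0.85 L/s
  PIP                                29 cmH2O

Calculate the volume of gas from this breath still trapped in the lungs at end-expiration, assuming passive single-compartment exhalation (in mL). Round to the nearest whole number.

R = (PIP − Pplat)/V̇ = (29 − 24) / 0.85 = 5.0/0.85 = 5.882 cmH2O·s/L.
C = Vt/(Pplat − PEEP) = 380.0 / (24 − 10) = 380.0/14.0 = 27.143 mL/cmH2O.
τ = R × C = 5.882 × 0.02714 L/cmH2O = 0.1596 s.
Fraction remaining = e^(−Te/τ) = e^(−0.23/0.1596) = 0.2367.
Trapped volume = 380.0 × 0.2367 = 89.946 mL.

90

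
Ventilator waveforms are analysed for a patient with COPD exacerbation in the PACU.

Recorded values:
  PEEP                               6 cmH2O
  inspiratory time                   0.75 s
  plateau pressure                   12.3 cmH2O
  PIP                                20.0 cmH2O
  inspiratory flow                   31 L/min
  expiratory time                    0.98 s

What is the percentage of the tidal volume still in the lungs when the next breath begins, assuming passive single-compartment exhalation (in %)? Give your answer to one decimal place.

Flow: 31 L/min ÷ 60 = 0.5167 L/s.
Vt = flow × Ti = 0.5167 L/s × 0.75 s × 1000 mL/L = 387.53 mL.
R = (PIP − Pplat)/V̇ = (20.0 − 12.3) / 0.5167 = 7.7/0.5167 = 14.902 cmH2O·s/L.
C = Vt/(Pplat − PEEP) = 387.53 / (12.3 − 6) = 387.53/6.3 = 61.513 mL/cmH2O.
τ = R × C = 14.902 × 0.06151 L/cmH2O = 0.9166 s.
Fraction remaining at end-expiration = e^(−Te/τ) = e^(−0.98/0.9166) = 0.3433 → 34.33%.

34.3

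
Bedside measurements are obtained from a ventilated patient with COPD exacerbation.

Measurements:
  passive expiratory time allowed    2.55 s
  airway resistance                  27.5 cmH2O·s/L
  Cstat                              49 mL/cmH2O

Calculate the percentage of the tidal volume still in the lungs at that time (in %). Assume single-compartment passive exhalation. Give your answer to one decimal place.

15.1

τ = R × C = 27.5 × 49 mL/cmH2O = 27.5 × 0.049 L/cmH2O = 1.348 s.
Passive exhalation: V(t)/V₀ = e^(−t/τ) = e^(−2.55/1.348) = 0.1508.
Fraction remaining = 0.1508 → 15.08%.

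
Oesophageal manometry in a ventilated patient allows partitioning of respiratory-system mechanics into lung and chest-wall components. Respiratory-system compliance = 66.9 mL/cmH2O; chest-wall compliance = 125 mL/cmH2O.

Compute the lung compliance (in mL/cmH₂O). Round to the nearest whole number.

1/CL = 1/Crs − 1/Ccw.
1/CL = 1/66.9 − 1/125 = 0.006948.
CL = 143.93 mL/cmH2O.

144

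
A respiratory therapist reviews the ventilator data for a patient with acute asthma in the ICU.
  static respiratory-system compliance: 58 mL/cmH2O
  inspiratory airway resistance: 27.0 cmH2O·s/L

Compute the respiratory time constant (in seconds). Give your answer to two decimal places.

1.57

τ = R × C = 27.0 × 58 mL/cmH2O = 27.0 × 0.058 L/cmH2O = 1.566 s.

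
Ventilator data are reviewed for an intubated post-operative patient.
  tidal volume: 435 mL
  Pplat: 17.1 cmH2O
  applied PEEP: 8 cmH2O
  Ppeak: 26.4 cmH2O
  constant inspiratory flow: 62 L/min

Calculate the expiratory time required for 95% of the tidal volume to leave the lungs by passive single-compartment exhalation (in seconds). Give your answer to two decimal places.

Flow: 62 L/min ÷ 60 = 1.0333 L/s.
R = (PIP − Pplat)/V̇ = (26.4 − 17.1) / 1.0333 = 9.3/1.0333 = 9.0 cmH2O·s/L.
C = Vt/(Pplat − PEEP) = 435.0 / (17.1 − 8) = 435.0/9.1 = 47.802 mL/cmH2O.
τ = R × C = 9.0 × 0.0478 L/cmH2O = 0.4302 s.
t = −τ·ln(1 − 0.95) = −0.4302·ln(0.05) = 1.289 s.

1.29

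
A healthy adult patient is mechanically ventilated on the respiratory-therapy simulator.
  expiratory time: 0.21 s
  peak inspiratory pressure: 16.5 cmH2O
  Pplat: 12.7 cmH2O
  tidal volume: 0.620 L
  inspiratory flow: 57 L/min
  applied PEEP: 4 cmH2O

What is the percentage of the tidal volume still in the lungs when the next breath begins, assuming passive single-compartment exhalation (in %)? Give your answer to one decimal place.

Flow: 57 L/min ÷ 60 = 0.95 L/s.
R = (PIP − Pplat)/V̇ = (16.5 − 12.7) / 0.95 = 3.8/0.95 = 4.0 cmH2O·s/L.
C = Vt/(Pplat − PEEP) = 620.0 / (12.7 − 4) = 620.0/8.7 = 71.264 mL/cmH2O.
τ = R × C = 4.0 × 0.07126 L/cmH2O = 0.285 s.
Fraction remaining at end-expiration = e^(−Te/τ) = e^(−0.21/0.285) = 0.4786 → 47.86%.

47.9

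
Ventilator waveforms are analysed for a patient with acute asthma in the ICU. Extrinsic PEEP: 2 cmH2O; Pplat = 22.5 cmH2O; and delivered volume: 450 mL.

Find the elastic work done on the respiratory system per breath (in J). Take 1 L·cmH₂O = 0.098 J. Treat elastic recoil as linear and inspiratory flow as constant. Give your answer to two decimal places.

0.45

Elastic work ≈ ½ × (Pplat − PEEP) × Vt = 0.5 × (22.5 − 2) × 0.450 L = 0.5 × 20.5 × 0.450 = 4.613 L·cmH2O.
× 0.098 J/(L·cmH2O) → 0.4521 J.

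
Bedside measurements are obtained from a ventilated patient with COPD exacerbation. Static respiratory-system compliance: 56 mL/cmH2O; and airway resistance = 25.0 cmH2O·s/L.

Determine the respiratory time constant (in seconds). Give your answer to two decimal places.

τ = R × C = 25.0 × 56 mL/cmH2O = 25.0 × 0.056 L/cmH2O = 1.4 s.

1.40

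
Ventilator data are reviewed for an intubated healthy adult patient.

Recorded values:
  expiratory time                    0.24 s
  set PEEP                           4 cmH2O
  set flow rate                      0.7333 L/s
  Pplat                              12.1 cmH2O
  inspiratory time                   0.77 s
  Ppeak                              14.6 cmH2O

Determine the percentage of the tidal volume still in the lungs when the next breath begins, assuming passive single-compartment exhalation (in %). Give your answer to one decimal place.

36.4

Vt = flow × Ti = 0.7333 L/s × 0.77 s × 1000 mL/L = 564.64 mL.
R = (PIP − Pplat)/V̇ = (14.6 − 12.1) / 0.7333 = 2.5/0.7333 = 3.409 cmH2O·s/L.
C = Vt/(Pplat − PEEP) = 564.64 / (12.1 − 4) = 564.64/8.1 = 69.709 mL/cmH2O.
τ = R × C = 3.409 × 0.06971 L/cmH2O = 0.2376 s.
Fraction remaining at end-expiration = e^(−Te/τ) = e^(−0.24/0.2376) = 0.3642 → 36.42%.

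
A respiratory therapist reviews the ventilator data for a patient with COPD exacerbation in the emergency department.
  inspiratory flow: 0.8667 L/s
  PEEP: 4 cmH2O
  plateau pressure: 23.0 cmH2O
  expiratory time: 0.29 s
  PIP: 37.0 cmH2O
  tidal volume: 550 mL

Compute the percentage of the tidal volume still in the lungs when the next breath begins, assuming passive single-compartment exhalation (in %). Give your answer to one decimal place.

R = (PIP − Pplat)/V̇ = (37.0 − 23.0) / 0.8667 = 14.0/0.8667 = 16.153 cmH2O·s/L.
C = Vt/(Pplat − PEEP) = 550.0 / (23.0 − 4) = 550.0/19.0 = 28.947 mL/cmH2O.
τ = R × C = 16.153 × 0.02895 L/cmH2O = 0.4676 s.
Fraction remaining at end-expiration = e^(−Te/τ) = e^(−0.29/0.4676) = 0.5378 → 53.78%.

53.8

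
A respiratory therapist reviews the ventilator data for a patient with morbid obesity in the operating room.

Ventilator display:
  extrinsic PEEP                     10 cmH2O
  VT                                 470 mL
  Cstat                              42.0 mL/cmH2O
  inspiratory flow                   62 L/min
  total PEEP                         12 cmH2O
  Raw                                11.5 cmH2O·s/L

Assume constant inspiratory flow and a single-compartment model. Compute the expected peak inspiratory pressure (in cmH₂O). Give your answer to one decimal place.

Flow: 62 L/min ÷ 60 = 1.0333 L/s.
Total PEEP = 12 cmH2O (set 10 + intrinsic 2); this is the baseline alveolar pressure.
Equation of motion (constant flow): PIP = Vt/C + R·V̇ + PEEP.
PIP = 470/42.0 + 11.5×1.0333 + 12 = 11.19 + 11.883 + 12 = 35.073 cmH2O.

35.1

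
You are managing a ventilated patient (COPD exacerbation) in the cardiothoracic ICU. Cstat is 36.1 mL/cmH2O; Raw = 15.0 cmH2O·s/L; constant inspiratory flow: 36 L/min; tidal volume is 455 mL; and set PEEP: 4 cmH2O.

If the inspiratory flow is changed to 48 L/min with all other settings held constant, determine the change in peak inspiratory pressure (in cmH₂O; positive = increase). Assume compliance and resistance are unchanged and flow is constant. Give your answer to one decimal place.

3.0

Flow: 36 L/min ÷ 60 = 0.6 L/s.
New flow: 48 L/min ÷ 60 = 0.8 L/s.
PIP = Vt/C + R·V̇ + PEEP (constant-flow equation of motion).
Only the resistive term changes: ΔPIP = R × ΔV̇ = 15.0 × (0.8 − 0.6) = 15.0 × 0.2 = 3.0 cmH2O.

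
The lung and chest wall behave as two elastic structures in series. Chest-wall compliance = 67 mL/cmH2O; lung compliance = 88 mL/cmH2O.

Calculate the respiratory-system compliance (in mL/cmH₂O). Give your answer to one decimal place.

Lung and chest wall are elastances in series: 1/Crs = 1/CL + 1/Ccw.
1/Crs = 1/88 + 1/67 = 0.02629.
Crs = 38.037 mL/cmH2O.

38.0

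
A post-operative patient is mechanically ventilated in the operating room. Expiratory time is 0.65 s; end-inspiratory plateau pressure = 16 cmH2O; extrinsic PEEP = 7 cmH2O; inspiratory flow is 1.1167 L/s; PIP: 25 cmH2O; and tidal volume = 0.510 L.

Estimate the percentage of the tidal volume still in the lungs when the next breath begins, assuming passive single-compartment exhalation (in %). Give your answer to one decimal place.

R = (PIP − Pplat)/V̇ = (25 − 16) / 1.1167 = 9.0/1.1167 = 8.059 cmH2O·s/L.
C = Vt/(Pplat − PEEP) = 510.0 / (16 − 7) = 510.0/9.0 = 56.667 mL/cmH2O.
τ = R × C = 8.059 × 0.05667 L/cmH2O = 0.4567 s.
Fraction remaining at end-expiration = e^(−Te/τ) = e^(−0.65/0.4567) = 0.2409 → 24.09%.

24.1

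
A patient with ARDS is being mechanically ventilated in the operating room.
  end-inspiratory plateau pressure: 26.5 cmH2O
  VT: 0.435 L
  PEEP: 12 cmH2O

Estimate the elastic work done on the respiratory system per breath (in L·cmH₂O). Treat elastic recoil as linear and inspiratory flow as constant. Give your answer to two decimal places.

3.15

Elastic work ≈ ½ × (Pplat − PEEP) × Vt = 0.5 × (26.5 − 12) × 0.435 L = 0.5 × 14.5 × 0.435 = 3.154 L·cmH2O.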